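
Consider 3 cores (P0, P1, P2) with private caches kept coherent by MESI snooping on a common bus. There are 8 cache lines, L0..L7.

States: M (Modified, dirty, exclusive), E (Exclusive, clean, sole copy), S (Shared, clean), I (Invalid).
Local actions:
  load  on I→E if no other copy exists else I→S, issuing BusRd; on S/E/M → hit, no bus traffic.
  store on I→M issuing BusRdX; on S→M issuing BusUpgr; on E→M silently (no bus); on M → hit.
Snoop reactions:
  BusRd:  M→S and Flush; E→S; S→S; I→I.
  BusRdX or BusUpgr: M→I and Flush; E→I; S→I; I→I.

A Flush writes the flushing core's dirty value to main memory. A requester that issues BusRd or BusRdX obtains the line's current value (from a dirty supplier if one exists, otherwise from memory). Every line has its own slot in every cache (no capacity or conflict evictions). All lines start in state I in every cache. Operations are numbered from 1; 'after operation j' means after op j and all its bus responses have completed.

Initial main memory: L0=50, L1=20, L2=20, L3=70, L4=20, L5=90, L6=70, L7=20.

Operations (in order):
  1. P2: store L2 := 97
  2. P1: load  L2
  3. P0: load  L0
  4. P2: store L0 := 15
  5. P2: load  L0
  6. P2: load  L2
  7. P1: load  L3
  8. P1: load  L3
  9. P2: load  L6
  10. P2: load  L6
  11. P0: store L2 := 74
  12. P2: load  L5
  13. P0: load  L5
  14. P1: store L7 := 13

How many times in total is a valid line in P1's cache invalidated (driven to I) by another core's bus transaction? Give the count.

  op1 P2: store L2 := 97 → I/I/M on L2; bus BusRdX; mem=20
  op2 P1: load  L2 → I/S/S on L2; bus BusRd Flush; mem=97
  op3 P0: load  L0 → E/I/I on L0; bus BusRd; mem=50
  op4 P2: store L0 := 15 → I/I/M on L0; bus BusRdX; mem=50
  op5 P2: load  L0 → I/I/M on L0; bus (none); mem=50
  op6 P2: load  L2 → I/S/S on L2; bus (none); mem=97
  op7 P1: load  L3 → I/E/I on L3; bus BusRd; mem=70
  op8 P1: load  L3 → I/E/I on L3; bus (none); mem=70
  op9 P2: load  L6 → I/I/E on L6; bus BusRd; mem=70
  op10 P2: load  L6 → I/I/E on L6; bus (none); mem=70
  op11 P0: store L2 := 74 → M/I/I on L2; bus BusRdX; mem=97
  op12 P2: load  L5 → I/I/E on L5; bus BusRd; mem=90
  op13 P0: load  L5 → S/I/S on L5; bus BusRd; mem=90
  op14 P1: store L7 := 13 → I/M/I on L7; bus BusRdX; mem=20

invalidations = 1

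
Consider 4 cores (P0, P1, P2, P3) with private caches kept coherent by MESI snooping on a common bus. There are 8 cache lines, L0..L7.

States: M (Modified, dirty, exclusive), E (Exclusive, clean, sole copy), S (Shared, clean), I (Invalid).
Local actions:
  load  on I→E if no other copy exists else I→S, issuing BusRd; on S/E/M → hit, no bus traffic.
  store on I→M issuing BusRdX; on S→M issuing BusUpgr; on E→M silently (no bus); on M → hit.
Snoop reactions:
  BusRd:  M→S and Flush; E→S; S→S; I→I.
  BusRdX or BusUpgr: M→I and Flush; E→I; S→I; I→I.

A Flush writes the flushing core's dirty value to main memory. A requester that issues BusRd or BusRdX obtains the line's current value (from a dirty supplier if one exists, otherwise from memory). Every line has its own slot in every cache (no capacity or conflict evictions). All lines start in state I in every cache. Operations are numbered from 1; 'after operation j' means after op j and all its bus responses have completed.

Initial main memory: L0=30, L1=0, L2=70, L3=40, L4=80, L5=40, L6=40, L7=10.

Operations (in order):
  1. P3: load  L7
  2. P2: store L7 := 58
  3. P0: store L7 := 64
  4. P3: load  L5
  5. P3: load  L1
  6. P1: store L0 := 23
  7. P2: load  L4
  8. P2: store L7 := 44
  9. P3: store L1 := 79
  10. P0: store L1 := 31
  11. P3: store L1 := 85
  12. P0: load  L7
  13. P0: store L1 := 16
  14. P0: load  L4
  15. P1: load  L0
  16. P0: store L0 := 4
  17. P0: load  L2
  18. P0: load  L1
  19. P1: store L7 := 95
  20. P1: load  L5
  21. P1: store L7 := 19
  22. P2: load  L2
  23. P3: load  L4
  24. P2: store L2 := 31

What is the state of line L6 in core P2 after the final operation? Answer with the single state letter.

state = I

  op1 P3: load  L7 → I/I/I/E on L7; bus BusRd; mem=10
  op2 P2: store L7 := 58 → I/I/M/I on L7; bus BusRdX; mem=10
  op3 P0: store L7 := 64 → M/I/I/I on L7; bus BusRdX Flush; mem=58
  op4 P3: load  L5 → I/I/I/E on L5; bus BusRd; mem=40
  op5 P3: load  L1 → I/I/I/E on L1; bus BusRd; mem=0
  op6 P1: store L0 := 23 → I/M/I/I on L0; bus BusRdX; mem=30
  op7 P2: load  L4 → I/I/E/I on L4; bus BusRd; mem=80
  op8 P2: store L7 := 44 → I/I/M/I on L7; bus BusRdX Flush; mem=64
  op9 P3: store L1 := 79 → I/I/I/M on L1; bus (none); mem=0
  op10 P0: store L1 := 31 → M/I/I/I on L1; bus BusRdX Flush; mem=79
  op11 P3: store L1 := 85 → I/I/I/M on L1; bus BusRdX Flush; mem=31
  op12 P0: load  L7 → S/I/S/I on L7; bus BusRd Flush; mem=44
  op13 P0: store L1 := 16 → M/I/I/I on L1; bus BusRdX Flush; mem=85
  op14 P0: load  L4 → S/I/S/I on L4; bus BusRd; mem=80
  op15 P1: load  L0 → I/M/I/I on L0; bus (none); mem=30
  op16 P0: store L0 := 4 → M/I/I/I on L0; bus BusRdX Flush; mem=23
  op17 P0: load  L2 → E/I/I/I on L2; bus BusRd; mem=70
  op18 P0: load  L1 → M/I/I/I on L1; bus (none); mem=85
  op19 P1: store L7 := 95 → I/M/I/I on L7; bus BusRdX; mem=44
  op20 P1: load  L5 → I/S/I/S on L5; bus BusRd; mem=40
  op21 P1: store L7 := 19 → I/M/I/I on L7; bus (none); mem=44
  op22 P2: load  L2 → S/I/S/I on L2; bus BusRd; mem=70
  op23 P3: load  L4 → S/I/S/S on L4; bus BusRd; mem=80
  op24 P2: store L2 := 31 → I/I/M/I on L2; bus BusUpgr; mem=70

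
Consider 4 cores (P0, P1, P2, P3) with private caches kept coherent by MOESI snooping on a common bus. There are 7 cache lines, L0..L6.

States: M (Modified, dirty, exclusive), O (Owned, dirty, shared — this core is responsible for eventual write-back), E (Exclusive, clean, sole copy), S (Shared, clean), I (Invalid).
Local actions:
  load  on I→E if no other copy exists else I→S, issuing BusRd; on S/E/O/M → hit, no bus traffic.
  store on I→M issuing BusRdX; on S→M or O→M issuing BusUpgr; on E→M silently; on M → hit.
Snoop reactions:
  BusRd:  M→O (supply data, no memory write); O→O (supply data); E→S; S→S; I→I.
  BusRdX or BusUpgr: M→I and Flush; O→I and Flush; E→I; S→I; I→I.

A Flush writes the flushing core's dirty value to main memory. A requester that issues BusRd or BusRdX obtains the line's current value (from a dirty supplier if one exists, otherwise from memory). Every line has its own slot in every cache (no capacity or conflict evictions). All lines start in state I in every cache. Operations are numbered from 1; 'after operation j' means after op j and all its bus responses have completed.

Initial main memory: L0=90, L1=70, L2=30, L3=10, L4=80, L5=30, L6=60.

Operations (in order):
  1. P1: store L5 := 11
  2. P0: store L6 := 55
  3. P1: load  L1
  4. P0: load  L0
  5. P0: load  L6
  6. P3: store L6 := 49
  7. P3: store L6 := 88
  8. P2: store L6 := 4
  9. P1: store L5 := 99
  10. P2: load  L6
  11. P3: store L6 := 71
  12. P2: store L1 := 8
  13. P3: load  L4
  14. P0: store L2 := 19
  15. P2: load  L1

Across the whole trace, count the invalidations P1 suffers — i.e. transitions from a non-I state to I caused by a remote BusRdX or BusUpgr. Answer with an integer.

[1] P1: store L5 := 11 | P0:I, P1:M(11), P2:I, P3:I | bus: BusRdX
[2] P0: store L6 := 55 | P0:M(55), P1:I, P2:I, P3:I | bus: BusRdX
[3] P1: load  L1 | P0:I, P1:E(70), P2:I, P3:I | bus: BusRd
[4] P0: load  L0 | P0:E(90), P1:I, P2:I, P3:I | bus: BusRd
[5] P0: load  L6 | P0:M(55), P1:I, P2:I, P3:I | bus: none
[6] P3: store L6 := 49 | P0:I, P1:I, P2:I, P3:M(49) | bus: BusRdX,Flush
[7] P3: store L6 := 88 | P0:I, P1:I, P2:I, P3:M(88) | bus: none
[8] P2: store L6 := 4 | P0:I, P1:I, P2:M(4), P3:I | bus: BusRdX,Flush
[9] P1: store L5 := 99 | P0:I, P1:M(99), P2:I, P3:I | bus: none
[10] P2: load  L6 | P0:I, P1:I, P2:M(4), P3:I | bus: none
[11] P3: store L6 := 71 | P0:I, P1:I, P2:I, P3:M(71) | bus: BusRdX,Flush
[12] P2: store L1 := 8 | P0:I, P1:I, P2:M(8), P3:I | bus: BusRdX
[13] P3: load  L4 | P0:I, P1:I, P2:I, P3:E(80) | bus: BusRd
[14] P0: store L2 := 19 | P0:M(19), P1:I, P2:I, P3:I | bus: BusRdX
[15] P2: load  L1 | P0:I, P1:I, P2:M(8), P3:I | bus: none

invalidations = 1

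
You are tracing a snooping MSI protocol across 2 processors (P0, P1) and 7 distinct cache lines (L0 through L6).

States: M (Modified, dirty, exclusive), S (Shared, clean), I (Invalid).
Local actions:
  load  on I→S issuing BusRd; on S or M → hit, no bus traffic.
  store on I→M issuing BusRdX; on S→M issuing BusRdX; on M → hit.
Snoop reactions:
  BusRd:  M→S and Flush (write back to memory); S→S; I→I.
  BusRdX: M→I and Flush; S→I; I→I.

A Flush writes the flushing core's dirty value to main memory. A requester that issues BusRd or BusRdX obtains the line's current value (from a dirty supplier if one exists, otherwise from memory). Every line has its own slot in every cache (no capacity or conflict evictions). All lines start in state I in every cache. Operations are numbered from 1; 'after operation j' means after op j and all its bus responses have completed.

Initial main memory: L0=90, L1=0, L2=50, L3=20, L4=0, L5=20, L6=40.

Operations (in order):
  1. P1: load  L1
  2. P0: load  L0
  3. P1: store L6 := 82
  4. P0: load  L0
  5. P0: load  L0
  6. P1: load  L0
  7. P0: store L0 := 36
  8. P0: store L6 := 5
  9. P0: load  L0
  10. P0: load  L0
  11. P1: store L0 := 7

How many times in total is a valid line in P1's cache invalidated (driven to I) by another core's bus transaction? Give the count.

invalidations = 2

[1] P1: load  L1 | P0:I, P1:S(0) | bus: BusRd
[2] P0: load  L0 | P0:S(90), P1:I | bus: BusRd
[3] P1: store L6 := 82 | P0:I, P1:M(82) | bus: BusRdX
[4] P0: load  L0 | P0:S(90), P1:I | bus: none
[5] P0: load  L0 | P0:S(90), P1:I | bus: none
[6] P1: load  L0 | P0:S(90), P1:S(90) | bus: BusRd
[7] P0: store L0 := 36 | P0:M(36), P1:I | bus: BusRdX
[8] P0: store L6 := 5 | P0:M(5), P1:I | bus: BusRdX,Flush
[9] P0: load  L0 | P0:M(36), P1:I | bus: none
[10] P0: load  L0 | P0:M(36), P1:I | bus: none
[11] P1: store L0 := 7 | P0:I, P1:M(7) | bus: BusRdX,Flush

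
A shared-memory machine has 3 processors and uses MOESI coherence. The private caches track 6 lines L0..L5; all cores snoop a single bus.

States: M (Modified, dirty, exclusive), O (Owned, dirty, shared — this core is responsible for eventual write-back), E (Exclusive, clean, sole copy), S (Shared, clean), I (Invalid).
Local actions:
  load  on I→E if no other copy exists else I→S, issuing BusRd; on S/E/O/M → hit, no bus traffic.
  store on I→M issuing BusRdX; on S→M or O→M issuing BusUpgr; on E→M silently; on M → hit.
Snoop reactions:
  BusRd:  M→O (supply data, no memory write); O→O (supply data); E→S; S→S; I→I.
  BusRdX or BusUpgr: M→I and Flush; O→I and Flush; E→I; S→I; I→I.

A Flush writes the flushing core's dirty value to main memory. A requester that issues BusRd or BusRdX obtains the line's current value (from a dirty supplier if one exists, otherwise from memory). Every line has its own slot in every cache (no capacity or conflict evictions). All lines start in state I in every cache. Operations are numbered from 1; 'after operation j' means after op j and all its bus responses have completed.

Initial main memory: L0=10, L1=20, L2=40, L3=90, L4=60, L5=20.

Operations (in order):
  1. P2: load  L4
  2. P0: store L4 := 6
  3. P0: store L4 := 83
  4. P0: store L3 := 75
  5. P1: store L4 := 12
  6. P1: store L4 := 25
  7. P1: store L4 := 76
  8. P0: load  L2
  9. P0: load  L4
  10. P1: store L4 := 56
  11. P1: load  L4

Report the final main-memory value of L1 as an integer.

memory[L1] = 20

step 1: P2: load  L4  ⟶  IIE  (L4)  txn=BusRd  M[L4]=60
step 2: P0: store L4 := 6  ⟶  MII  (L4)  txn=BusRdX  M[L4]=60
step 3: P0: store L4 := 83  ⟶  MII  (L4)  txn=∅  M[L4]=60
step 4: P0: store L3 := 75  ⟶  MII  (L3)  txn=BusRdX  M[L3]=90
step 5: P1: store L4 := 12  ⟶  IMI  (L4)  txn=BusRdX+Flush  M[L4]=83
step 6: P1: store L4 := 25  ⟶  IMI  (L4)  txn=∅  M[L4]=83
step 7: P1: store L4 := 76  ⟶  IMI  (L4)  txn=∅  M[L4]=83
step 8: P0: load  L2  ⟶  EII  (L2)  txn=BusRd  M[L2]=40
step 9: P0: load  L4  ⟶  SOI  (L4)  txn=BusRd  M[L4]=83
step 10: P1: store L4 := 56  ⟶  IMI  (L4)  txn=BusUpgr  M[L4]=83
step 11: P1: load  L4  ⟶  IMI  (L4)  txn=∅  M[L4]=83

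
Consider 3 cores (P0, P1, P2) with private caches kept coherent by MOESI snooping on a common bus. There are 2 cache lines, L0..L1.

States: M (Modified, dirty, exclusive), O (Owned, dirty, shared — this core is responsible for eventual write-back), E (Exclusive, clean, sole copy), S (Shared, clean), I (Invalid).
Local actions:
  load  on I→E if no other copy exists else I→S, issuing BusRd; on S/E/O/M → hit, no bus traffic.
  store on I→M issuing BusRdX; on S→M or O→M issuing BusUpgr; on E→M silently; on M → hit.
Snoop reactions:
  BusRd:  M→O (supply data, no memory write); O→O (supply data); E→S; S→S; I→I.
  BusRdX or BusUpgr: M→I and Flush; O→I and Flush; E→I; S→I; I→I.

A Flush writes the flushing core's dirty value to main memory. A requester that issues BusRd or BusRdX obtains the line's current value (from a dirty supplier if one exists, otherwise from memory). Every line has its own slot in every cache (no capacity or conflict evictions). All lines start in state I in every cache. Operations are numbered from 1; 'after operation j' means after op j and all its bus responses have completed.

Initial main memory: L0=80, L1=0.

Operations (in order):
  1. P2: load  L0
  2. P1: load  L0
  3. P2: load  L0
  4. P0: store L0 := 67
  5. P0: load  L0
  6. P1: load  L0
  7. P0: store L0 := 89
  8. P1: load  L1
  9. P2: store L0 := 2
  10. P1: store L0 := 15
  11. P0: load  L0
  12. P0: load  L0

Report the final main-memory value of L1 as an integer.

memory[L1] = 0

1. P2: load  L0  bus=[BusRd]  L0: P0=I P1=I P2=E  mem[L0]=80
2. P1: load  L0  bus=[BusRd]  L0: P0=I P1=S P2=S  mem[L0]=80
3. P2: load  L0  bus=[-]  L0: P0=I P1=S P2=S  mem[L0]=80
4. P0: store L0 := 67  bus=[BusRdX]  L0: P0=M P1=I P2=I  mem[L0]=80
5. P0: load  L0  bus=[-]  L0: P0=M P1=I P2=I  mem[L0]=80
6. P1: load  L0  bus=[BusRd]  L0: P0=O P1=S P2=I  mem[L0]=80
7. P0: store L0 := 89  bus=[BusUpgr]  L0: P0=M P1=I P2=I  mem[L0]=80
8. P1: load  L1  bus=[BusRd]  L1: P0=I P1=E P2=I  mem[L1]=0
9. P2: store L0 := 2  bus=[BusRdX,Flush]  L0: P0=I P1=I P2=M  mem[L0]=89
10. P1: store L0 := 15  bus=[BusRdX,Flush]  L0: P0=I P1=M P2=I  mem[L0]=2
11. P0: load  L0  bus=[BusRd]  L0: P0=S P1=O P2=I  mem[L0]=2
12. P0: load  L0  bus=[-]  L0: P0=S P1=O P2=I  mem[L0]=2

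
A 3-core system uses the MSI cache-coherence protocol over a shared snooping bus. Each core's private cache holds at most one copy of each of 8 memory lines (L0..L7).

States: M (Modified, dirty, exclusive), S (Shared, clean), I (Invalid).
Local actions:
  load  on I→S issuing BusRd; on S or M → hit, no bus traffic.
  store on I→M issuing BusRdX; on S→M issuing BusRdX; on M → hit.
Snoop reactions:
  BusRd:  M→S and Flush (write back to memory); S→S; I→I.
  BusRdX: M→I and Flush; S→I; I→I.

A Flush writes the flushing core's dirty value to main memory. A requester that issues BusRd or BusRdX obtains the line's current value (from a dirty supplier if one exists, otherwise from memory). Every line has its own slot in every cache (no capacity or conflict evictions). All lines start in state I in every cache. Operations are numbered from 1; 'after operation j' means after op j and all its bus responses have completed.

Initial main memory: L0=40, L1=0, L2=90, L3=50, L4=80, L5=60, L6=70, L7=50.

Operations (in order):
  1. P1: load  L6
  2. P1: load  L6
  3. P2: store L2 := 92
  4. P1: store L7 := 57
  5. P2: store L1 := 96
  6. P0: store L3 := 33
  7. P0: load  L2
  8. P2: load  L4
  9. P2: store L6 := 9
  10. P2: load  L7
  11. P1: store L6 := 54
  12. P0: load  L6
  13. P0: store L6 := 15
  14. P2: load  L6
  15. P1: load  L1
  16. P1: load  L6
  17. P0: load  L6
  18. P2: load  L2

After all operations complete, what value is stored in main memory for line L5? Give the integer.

step 1: P1: load  L6  ⟶  ISI  (L6)  txn=BusRd  M[L6]=70
step 2: P1: load  L6  ⟶  ISI  (L6)  txn=∅  M[L6]=70
step 3: P2: store L2 := 92  ⟶  IIM  (L2)  txn=BusRdX  M[L2]=90
step 4: P1: store L7 := 57  ⟶  IMI  (L7)  txn=BusRdX  M[L7]=50
step 5: P2: store L1 := 96  ⟶  IIM  (L1)  txn=BusRdX  M[L1]=0
step 6: P0: store L3 := 33  ⟶  MII  (L3)  txn=BusRdX  M[L3]=50
step 7: P0: load  L2  ⟶  SIS  (L2)  txn=BusRd+Flush  M[L2]=92
step 8: P2: load  L4  ⟶  IIS  (L4)  txn=BusRd  M[L4]=80
step 9: P2: store L6 := 9  ⟶  IIM  (L6)  txn=BusRdX  M[L6]=70
step 10: P2: load  L7  ⟶  ISS  (L7)  txn=BusRd+Flush  M[L7]=57
step 11: P1: store L6 := 54  ⟶  IMI  (L6)  txn=BusRdX+Flush  M[L6]=9
step 12: P0: load  L6  ⟶  SSI  (L6)  txn=BusRd+Flush  M[L6]=54
step 13: P0: store L6 := 15  ⟶  MII  (L6)  txn=BusRdX  M[L6]=54
step 14: P2: load  L6  ⟶  SIS  (L6)  txn=BusRd+Flush  M[L6]=15
step 15: P1: load  L1  ⟶  ISS  (L1)  txn=BusRd+Flush  M[L1]=96
step 16: P1: load  L6  ⟶  SSS  (L6)  txn=BusRd  M[L6]=15
step 17: P0: load  L6  ⟶  SSS  (L6)  txn=∅  M[L6]=15
step 18: P2: load  L2  ⟶  SIS  (L2)  txn=∅  M[L2]=92

memory[L5] = 60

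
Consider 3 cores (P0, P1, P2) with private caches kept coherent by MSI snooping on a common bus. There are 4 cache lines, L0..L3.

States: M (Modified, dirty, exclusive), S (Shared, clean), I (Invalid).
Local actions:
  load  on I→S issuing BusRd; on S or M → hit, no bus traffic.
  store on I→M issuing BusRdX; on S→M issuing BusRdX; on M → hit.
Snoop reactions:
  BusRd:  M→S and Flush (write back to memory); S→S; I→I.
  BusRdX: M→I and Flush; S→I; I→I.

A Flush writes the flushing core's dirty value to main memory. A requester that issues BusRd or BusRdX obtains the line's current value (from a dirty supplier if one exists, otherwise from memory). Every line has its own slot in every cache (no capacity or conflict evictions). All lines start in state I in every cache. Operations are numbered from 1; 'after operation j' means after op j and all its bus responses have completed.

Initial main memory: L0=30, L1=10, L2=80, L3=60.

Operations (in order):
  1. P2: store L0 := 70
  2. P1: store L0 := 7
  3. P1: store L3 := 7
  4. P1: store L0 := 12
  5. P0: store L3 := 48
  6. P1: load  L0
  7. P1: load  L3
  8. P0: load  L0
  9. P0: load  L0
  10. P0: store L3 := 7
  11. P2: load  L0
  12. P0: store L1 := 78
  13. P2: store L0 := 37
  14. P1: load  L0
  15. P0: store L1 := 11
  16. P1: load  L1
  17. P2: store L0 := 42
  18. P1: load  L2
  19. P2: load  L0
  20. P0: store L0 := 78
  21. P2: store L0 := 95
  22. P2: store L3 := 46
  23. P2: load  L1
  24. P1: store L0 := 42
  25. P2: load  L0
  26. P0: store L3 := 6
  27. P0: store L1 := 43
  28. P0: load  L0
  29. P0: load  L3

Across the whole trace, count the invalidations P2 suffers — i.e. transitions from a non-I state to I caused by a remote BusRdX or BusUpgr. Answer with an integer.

  op1 P2: store L0 := 70 → I/I/M on L0; bus BusRdX; mem=30
  op2 P1: store L0 := 7 → I/M/I on L0; bus BusRdX Flush; mem=70
  op3 P1: store L3 := 7 → I/M/I on L3; bus BusRdX; mem=60
  op4 P1: store L0 := 12 → I/M/I on L0; bus (none); mem=70
  op5 P0: store L3 := 48 → M/I/I on L3; bus BusRdX Flush; mem=7
  op6 P1: load  L0 → I/M/I on L0; bus (none); mem=70
  op7 P1: load  L3 → S/S/I on L3; bus BusRd Flush; mem=48
  op8 P0: load  L0 → S/S/I on L0; bus BusRd Flush; mem=12
  op9 P0: load  L0 → S/S/I on L0; bus (none); mem=12
  op10 P0: store L3 := 7 → M/I/I on L3; bus BusRdX; mem=48
  op11 P2: load  L0 → S/S/S on L0; bus BusRd; mem=12
  op12 P0: store L1 := 78 → M/I/I on L1; bus BusRdX; mem=10
  op13 P2: store L0 := 37 → I/I/M on L0; bus BusRdX; mem=12
  op14 P1: load  L0 → I/S/S on L0; bus BusRd Flush; mem=37
  op15 P0: store L1 := 11 → M/I/I on L1; bus (none); mem=10
  op16 P1: load  L1 → S/S/I on L1; bus BusRd Flush; mem=11
  op17 P2: store L0 := 42 → I/I/M on L0; bus BusRdX; mem=37
  op18 P1: load  L2 → I/S/I on L2; bus BusRd; mem=80
  op19 P2: load  L0 → I/I/M on L0; bus (none); mem=37
  op20 P0: store L0 := 78 → M/I/I on L0; bus BusRdX Flush; mem=42
  op21 P2: store L0 := 95 → I/I/M on L0; bus BusRdX Flush; mem=78
  op22 P2: store L3 := 46 → I/I/M on L3; bus BusRdX Flush; mem=7
  op23 P2: load  L1 → S/S/S on L1; bus BusRd; mem=11
  op24 P1: store L0 := 42 → I/M/I on L0; bus BusRdX Flush; mem=95
  op25 P2: load  L0 → I/S/S on L0; bus BusRd Flush; mem=42
  op26 P0: store L3 := 6 → M/I/I on L3; bus BusRdX Flush; mem=46
  op27 P0: store L1 := 43 → M/I/I on L1; bus BusRdX; mem=11
  op28 P0: load  L0 → S/S/S on L0; bus BusRd; mem=42
  op29 P0: load  L3 → M/I/I on L3; bus (none); mem=46

invalidations = 5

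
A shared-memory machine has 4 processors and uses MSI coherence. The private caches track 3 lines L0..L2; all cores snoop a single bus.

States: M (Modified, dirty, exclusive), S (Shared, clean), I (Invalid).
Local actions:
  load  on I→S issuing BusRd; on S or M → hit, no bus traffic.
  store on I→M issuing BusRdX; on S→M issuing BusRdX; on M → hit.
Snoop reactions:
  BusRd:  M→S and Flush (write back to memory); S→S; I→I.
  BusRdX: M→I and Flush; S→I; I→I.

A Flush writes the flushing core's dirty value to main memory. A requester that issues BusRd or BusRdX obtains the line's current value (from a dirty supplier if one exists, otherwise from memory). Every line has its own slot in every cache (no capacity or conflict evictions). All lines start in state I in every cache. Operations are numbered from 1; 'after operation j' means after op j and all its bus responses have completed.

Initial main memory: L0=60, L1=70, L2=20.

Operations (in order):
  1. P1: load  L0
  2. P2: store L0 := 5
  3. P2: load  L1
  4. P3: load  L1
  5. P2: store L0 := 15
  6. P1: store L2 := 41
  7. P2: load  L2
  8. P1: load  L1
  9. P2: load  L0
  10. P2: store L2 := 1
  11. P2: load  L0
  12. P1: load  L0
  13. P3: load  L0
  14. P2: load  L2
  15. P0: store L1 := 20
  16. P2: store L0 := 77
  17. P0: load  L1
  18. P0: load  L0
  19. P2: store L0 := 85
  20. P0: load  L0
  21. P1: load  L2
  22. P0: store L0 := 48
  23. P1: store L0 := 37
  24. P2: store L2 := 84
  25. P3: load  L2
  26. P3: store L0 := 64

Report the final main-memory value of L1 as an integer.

memory[L1] = 70

[1] P1: load  L0 | P0:I, P1:S(60), P2:I, P3:I | bus: BusRd
[2] P2: store L0 := 5 | P0:I, P1:I, P2:M(5), P3:I | bus: BusRdX
[3] P2: load  L1 | P0:I, P1:I, P2:S(70), P3:I | bus: BusRd
[4] P3: load  L1 | P0:I, P1:I, P2:S(70), P3:S(70) | bus: BusRd
[5] P2: store L0 := 15 | P0:I, P1:I, P2:M(15), P3:I | bus: none
[6] P1: store L2 := 41 | P0:I, P1:M(41), P2:I, P3:I | bus: BusRdX
[7] P2: load  L2 | P0:I, P1:S(41), P2:S(41), P3:I | bus: BusRd,Flush
[8] P1: load  L1 | P0:I, P1:S(70), P2:S(70), P3:S(70) | bus: BusRd
[9] P2: load  L0 | P0:I, P1:I, P2:M(15), P3:I | bus: none
[10] P2: store L2 := 1 | P0:I, P1:I, P2:M(1), P3:I | bus: BusRdX
[11] P2: load  L0 | P0:I, P1:I, P2:M(15), P3:I | bus: none
[12] P1: load  L0 | P0:I, P1:S(15), P2:S(15), P3:I | bus: BusRd,Flush
[13] P3: load  L0 | P0:I, P1:S(15), P2:S(15), P3:S(15) | bus: BusRd
[14] P2: load  L2 | P0:I, P1:I, P2:M(1), P3:I | bus: none
[15] P0: store L1 := 20 | P0:M(20), P1:I, P2:I, P3:I | bus: BusRdX
[16] P2: store L0 := 77 | P0:I, P1:I, P2:M(77), P3:I | bus: BusRdX
[17] P0: load  L1 | P0:M(20), P1:I, P2:I, P3:I | bus: none
[18] P0: load  L0 | P0:S(77), P1:I, P2:S(77), P3:I | bus: BusRd,Flush
[19] P2: store L0 := 85 | P0:I, P1:I, P2:M(85), P3:I | bus: BusRdX
[20] P0: load  L0 | P0:S(85), P1:I, P2:S(85), P3:I | bus: BusRd,Flush
[21] P1: load  L2 | P0:I, P1:S(1), P2:S(1), P3:I | bus: BusRd,Flush
[22] P0: store L0 := 48 | P0:M(48), P1:I, P2:I, P3:I | bus: BusRdX
[23] P1: store L0 := 37 | P0:I, P1:M(37), P2:I, P3:I | bus: BusRdX,Flush
[24] P2: store L2 := 84 | P0:I, P1:I, P2:M(84), P3:I | bus: BusRdX
[25] P3: load  L2 | P0:I, P1:I, P2:S(84), P3:S(84) | bus: BusRd,Flush
[26] P3: store L0 := 64 | P0:I, P1:I, P2:I, P3:M(64) | bus: BusRdX,Flush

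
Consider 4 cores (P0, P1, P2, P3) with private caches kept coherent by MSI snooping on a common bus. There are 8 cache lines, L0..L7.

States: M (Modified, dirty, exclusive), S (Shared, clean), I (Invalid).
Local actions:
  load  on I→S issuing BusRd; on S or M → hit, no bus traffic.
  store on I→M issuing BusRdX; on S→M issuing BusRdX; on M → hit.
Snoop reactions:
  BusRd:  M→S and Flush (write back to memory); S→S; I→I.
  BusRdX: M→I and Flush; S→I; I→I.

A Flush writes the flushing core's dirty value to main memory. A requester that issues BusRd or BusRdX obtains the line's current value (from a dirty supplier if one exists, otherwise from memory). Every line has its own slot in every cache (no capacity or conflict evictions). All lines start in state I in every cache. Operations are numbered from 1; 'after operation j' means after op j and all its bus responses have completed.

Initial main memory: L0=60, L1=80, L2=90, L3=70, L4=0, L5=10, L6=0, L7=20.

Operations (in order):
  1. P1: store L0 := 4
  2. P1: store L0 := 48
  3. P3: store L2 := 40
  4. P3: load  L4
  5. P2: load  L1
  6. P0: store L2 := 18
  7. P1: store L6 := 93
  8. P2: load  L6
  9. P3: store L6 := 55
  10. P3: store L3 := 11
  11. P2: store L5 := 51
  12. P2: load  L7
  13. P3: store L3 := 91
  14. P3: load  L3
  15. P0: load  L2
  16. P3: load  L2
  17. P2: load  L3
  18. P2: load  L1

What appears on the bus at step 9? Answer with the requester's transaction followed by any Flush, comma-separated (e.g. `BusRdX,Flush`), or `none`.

[1] P1: store L0 := 4 | P0:I, P1:M(4), P2:I, P3:I | bus: BusRdX
[2] P1: store L0 := 48 | P0:I, P1:M(48), P2:I, P3:I | bus: none
[3] P3: store L2 := 40 | P0:I, P1:I, P2:I, P3:M(40) | bus: BusRdX
[4] P3: load  L4 | P0:I, P1:I, P2:I, P3:S(0) | bus: BusRd
[5] P2: load  L1 | P0:I, P1:I, P2:S(80), P3:I | bus: BusRd
[6] P0: store L2 := 18 | P0:M(18), P1:I, P2:I, P3:I | bus: BusRdX,Flush
[7] P1: store L6 := 93 | P0:I, P1:M(93), P2:I, P3:I | bus: BusRdX
[8] P2: load  L6 | P0:I, P1:S(93), P2:S(93), P3:I | bus: BusRd,Flush
[9] P3: store L6 := 55 | P0:I, P1:I, P2:I, P3:M(55) | bus: BusRdX
[10] P3: store L3 := 11 | P0:I, P1:I, P2:I, P3:M(11) | bus: BusRdX
[11] P2: store L5 := 51 | P0:I, P1:I, P2:M(51), P3:I | bus: BusRdX
[12] P2: load  L7 | P0:I, P1:I, P2:S(20), P3:I | bus: BusRd
[13] P3: store L3 := 91 | P0:I, P1:I, P2:I, P3:M(91) | bus: none
[14] P3: load  L3 | P0:I, P1:I, P2:I, P3:M(91) | bus: none
[15] P0: load  L2 | P0:M(18), P1:I, P2:I, P3:I | bus: none
[16] P3: load  L2 | P0:S(18), P1:I, P2:I, P3:S(18) | bus: BusRd,Flush
[17] P2: load  L3 | P0:I, P1:I, P2:S(91), P3:S(91) | bus: BusRd,Flush
[18] P2: load  L1 | P0:I, P1:I, P2:S(80), P3:I | bus: none

bus = BusRdX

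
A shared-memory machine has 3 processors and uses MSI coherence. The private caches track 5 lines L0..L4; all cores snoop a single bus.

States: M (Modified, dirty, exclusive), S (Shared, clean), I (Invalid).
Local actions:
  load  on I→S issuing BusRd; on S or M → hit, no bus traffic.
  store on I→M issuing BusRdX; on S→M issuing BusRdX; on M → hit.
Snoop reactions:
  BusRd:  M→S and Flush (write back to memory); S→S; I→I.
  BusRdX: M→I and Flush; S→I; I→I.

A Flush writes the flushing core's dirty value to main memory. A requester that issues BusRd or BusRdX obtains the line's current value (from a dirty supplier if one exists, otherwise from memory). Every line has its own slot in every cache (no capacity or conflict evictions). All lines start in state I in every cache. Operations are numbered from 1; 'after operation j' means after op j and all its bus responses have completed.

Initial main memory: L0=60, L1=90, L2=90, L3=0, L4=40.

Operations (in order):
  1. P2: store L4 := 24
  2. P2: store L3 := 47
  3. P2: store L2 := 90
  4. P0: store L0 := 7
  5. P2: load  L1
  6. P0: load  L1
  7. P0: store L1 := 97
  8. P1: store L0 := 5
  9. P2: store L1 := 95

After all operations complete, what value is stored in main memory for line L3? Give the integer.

1. P2: store L4 := 24  bus=[BusRdX]  L4: P0=I P1=I P2=M  mem[L4]=40
2. P2: store L3 := 47  bus=[BusRdX]  L3: P0=I P1=I P2=M  mem[L3]=0
3. P2: store L2 := 90  bus=[BusRdX]  L2: P0=I P1=I P2=M  mem[L2]=90
4. P0: store L0 := 7  bus=[BusRdX]  L0: P0=M P1=I P2=I  mem[L0]=60
5. P2: load  L1  bus=[BusRd]  L1: P0=I P1=I P2=S  mem[L1]=90
6. P0: load  L1  bus=[BusRd]  L1: P0=S P1=I P2=S  mem[L1]=90
7. P0: store L1 := 97  bus=[BusRdX]  L1: P0=M P1=I P2=I  mem[L1]=90
8. P1: store L0 := 5  bus=[BusRdX,Flush]  L0: P0=I P1=M P2=I  mem[L0]=7
9. P2: store L1 := 95  bus=[BusRdX,Flush]  L1: P0=I P1=I P2=M  mem[L1]=97

memory[L3] = 0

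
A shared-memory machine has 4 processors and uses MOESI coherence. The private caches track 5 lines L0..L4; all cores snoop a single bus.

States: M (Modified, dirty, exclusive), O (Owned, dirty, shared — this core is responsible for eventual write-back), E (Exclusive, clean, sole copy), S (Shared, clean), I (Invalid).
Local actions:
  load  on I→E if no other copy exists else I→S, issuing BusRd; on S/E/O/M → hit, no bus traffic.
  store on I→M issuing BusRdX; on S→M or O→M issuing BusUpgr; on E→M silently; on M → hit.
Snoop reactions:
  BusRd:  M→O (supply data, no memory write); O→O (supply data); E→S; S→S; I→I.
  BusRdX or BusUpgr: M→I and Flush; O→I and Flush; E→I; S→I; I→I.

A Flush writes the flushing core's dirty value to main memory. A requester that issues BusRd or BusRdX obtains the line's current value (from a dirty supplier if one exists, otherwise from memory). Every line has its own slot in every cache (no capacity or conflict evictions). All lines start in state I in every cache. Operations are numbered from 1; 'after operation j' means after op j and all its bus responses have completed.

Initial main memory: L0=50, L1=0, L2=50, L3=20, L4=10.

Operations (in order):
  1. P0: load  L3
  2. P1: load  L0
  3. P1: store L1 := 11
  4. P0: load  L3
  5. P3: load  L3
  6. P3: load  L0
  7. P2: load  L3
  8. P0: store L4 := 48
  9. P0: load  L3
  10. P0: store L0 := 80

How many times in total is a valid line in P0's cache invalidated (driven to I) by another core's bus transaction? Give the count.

step 1: P0: load  L3  ⟶  EIII  (L3)  txn=BusRd  M[L3]=20
step 2: P1: load  L0  ⟶  IEII  (L0)  txn=BusRd  M[L0]=50
step 3: P1: store L1 := 11  ⟶  IMII  (L1)  txn=BusRdX  M[L1]=0
step 4: P0: load  L3  ⟶  EIII  (L3)  txn=∅  M[L3]=20
step 5: P3: load  L3  ⟶  SIIS  (L3)  txn=BusRd  M[L3]=20
step 6: P3: load  L0  ⟶  ISIS  (L0)  txn=BusRd  M[L0]=50
step 7: P2: load  L3  ⟶  SISS  (L3)  txn=BusRd  M[L3]=20
step 8: P0: store L4 := 48  ⟶  MIII  (L4)  txn=BusRdX  M[L4]=10
step 9: P0: load  L3  ⟶  SISS  (L3)  txn=∅  M[L3]=20
step 10: P0: store L0 := 80  ⟶  MIII  (L0)  txn=BusRdX  M[L0]=50

invalidations = 0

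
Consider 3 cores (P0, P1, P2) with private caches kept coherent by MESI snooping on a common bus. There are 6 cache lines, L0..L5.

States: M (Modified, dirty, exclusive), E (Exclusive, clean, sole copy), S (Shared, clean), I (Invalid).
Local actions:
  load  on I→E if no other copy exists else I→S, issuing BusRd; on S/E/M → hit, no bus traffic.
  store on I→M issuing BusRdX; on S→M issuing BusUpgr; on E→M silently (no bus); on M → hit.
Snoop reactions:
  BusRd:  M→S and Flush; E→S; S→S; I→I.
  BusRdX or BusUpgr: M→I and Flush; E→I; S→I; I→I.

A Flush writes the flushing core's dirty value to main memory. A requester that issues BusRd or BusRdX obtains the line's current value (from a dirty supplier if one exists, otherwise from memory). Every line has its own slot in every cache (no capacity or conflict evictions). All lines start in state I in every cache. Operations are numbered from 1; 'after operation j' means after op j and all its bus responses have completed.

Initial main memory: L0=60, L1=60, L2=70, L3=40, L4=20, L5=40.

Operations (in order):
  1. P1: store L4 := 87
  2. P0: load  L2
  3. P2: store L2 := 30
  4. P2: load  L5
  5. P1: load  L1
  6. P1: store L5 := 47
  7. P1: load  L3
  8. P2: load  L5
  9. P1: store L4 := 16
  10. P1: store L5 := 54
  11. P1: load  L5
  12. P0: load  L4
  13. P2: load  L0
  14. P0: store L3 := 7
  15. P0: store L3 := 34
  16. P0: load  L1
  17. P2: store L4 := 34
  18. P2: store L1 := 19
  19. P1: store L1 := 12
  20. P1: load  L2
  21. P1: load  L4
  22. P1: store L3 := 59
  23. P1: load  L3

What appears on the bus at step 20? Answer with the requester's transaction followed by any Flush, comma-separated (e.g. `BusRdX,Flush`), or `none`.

step 1: P1: store L4 := 87  ⟶  IMI  (L4)  txn=BusRdX  M[L4]=20
step 2: P0: load  L2  ⟶  EII  (L2)  txn=BusRd  M[L2]=70
step 3: P2: store L2 := 30  ⟶  IIM  (L2)  txn=BusRdX  M[L2]=70
step 4: P2: load  L5  ⟶  IIE  (L5)  txn=BusRd  M[L5]=40
step 5: P1: load  L1  ⟶  IEI  (L1)  txn=BusRd  M[L1]=60
step 6: P1: store L5 := 47  ⟶  IMI  (L5)  txn=BusRdX  M[L5]=40
step 7: P1: load  L3  ⟶  IEI  (L3)  txn=BusRd  M[L3]=40
step 8: P2: load  L5  ⟶  ISS  (L5)  txn=BusRd+Flush  M[L5]=47
step 9: P1: store L4 := 16  ⟶  IMI  (L4)  txn=∅  M[L4]=20
step 10: P1: store L5 := 54  ⟶  IMI  (L5)  txn=BusUpgr  M[L5]=47
step 11: P1: load  L5  ⟶  IMI  (L5)  txn=∅  M[L5]=47
step 12: P0: load  L4  ⟶  SSI  (L4)  txn=BusRd+Flush  M[L4]=16
step 13: P2: load  L0  ⟶  IIE  (L0)  txn=BusRd  M[L0]=60
step 14: P0: store L3 := 7  ⟶  MII  (L3)  txn=BusRdX  M[L3]=40
step 15: P0: store L3 := 34  ⟶  MII  (L3)  txn=∅  M[L3]=40
step 16: P0: load  L1  ⟶  SSI  (L1)  txn=BusRd  M[L1]=60
step 17: P2: store L4 := 34  ⟶  IIM  (L4)  txn=BusRdX  M[L4]=16
step 18: P2: store L1 := 19  ⟶  IIM  (L1)  txn=BusRdX  M[L1]=60
step 19: P1: store L1 := 12  ⟶  IMI  (L1)  txn=BusRdX+Flush  M[L1]=19
step 20: P1: load  L2  ⟶  ISS  (L2)  txn=BusRd+Flush  M[L2]=30
step 21: P1: load  L4  ⟶  ISS  (L4)  txn=BusRd+Flush  M[L4]=34
step 22: P1: store L3 := 59  ⟶  IMI  (L3)  txn=BusRdX+Flush  M[L3]=34
step 23: P1: load  L3  ⟶  IMI  (L3)  txn=∅  M[L3]=34

bus = BusRd,Flush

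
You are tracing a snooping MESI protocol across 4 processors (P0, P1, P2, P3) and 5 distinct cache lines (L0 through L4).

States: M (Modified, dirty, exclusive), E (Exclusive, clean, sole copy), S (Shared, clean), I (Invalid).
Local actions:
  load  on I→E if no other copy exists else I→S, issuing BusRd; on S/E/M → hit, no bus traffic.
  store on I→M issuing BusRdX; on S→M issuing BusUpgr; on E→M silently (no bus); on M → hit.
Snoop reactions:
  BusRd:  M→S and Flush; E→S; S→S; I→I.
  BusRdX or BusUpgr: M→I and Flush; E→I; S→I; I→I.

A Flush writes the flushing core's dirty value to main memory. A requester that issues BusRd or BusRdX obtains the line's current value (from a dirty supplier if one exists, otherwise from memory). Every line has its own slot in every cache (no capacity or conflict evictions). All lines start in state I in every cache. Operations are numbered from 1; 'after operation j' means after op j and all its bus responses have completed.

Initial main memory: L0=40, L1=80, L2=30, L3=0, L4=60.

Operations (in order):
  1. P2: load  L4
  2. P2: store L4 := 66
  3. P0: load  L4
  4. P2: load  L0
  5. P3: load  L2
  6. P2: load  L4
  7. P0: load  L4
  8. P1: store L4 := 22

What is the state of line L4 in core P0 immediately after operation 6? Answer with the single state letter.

state = S

step 1: P2: load  L4  ⟶  IIEI  (L4)  txn=BusRd  M[L4]=60
step 2: P2: store L4 := 66  ⟶  IIMI  (L4)  txn=∅  M[L4]=60
step 3: P0: load  L4  ⟶  SISI  (L4)  txn=BusRd+Flush  M[L4]=66
step 4: P2: load  L0  ⟶  IIEI  (L0)  txn=BusRd  M[L0]=40
step 5: P3: load  L2  ⟶  IIIE  (L2)  txn=BusRd  M[L2]=30
step 6: P2: load  L4  ⟶  SISI  (L4)  txn=∅  M[L4]=66
step 7: P0: load  L4  ⟶  SISI  (L4)  txn=∅  M[L4]=66
step 8: P1: store L4 := 22  ⟶  IMII  (L4)  txn=BusRdX  M[L4]=66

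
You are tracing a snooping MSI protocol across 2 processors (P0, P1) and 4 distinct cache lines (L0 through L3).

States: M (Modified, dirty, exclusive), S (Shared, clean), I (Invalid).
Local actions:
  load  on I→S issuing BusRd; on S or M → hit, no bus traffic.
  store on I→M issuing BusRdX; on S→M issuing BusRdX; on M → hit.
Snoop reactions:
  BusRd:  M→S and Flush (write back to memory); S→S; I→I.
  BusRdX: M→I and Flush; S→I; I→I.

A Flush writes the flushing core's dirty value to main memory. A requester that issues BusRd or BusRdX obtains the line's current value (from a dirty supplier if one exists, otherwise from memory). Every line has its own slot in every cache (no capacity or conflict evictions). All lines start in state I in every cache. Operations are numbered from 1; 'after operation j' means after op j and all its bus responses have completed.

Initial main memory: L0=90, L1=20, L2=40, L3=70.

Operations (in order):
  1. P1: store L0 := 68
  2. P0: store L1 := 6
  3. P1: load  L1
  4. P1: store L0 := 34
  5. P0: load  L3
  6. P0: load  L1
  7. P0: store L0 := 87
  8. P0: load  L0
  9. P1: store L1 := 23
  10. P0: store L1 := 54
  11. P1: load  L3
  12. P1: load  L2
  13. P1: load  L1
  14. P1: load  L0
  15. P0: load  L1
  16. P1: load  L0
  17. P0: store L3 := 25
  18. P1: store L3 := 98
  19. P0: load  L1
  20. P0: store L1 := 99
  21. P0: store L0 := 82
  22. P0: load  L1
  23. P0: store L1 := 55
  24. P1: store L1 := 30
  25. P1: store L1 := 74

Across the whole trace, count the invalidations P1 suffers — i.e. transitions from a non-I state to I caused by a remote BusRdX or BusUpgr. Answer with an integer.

invalidations = 5

[1] P1: store L0 := 68 | P0:I, P1:M(68) | bus: BusRdX
[2] P0: store L1 := 6 | P0:M(6), P1:I | bus: BusRdX
[3] P1: load  L1 | P0:S(6), P1:S(6) | bus: BusRd,Flush
[4] P1: store L0 := 34 | P0:I, P1:M(34) | bus: none
[5] P0: load  L3 | P0:S(70), P1:I | bus: BusRd
[6] P0: load  L1 | P0:S(6), P1:S(6) | bus: none
[7] P0: store L0 := 87 | P0:M(87), P1:I | bus: BusRdX,Flush
[8] P0: load  L0 | P0:M(87), P1:I | bus: none
[9] P1: store L1 := 23 | P0:I, P1:M(23) | bus: BusRdX
[10] P0: store L1 := 54 | P0:M(54), P1:I | bus: BusRdX,Flush
[11] P1: load  L3 | P0:S(70), P1:S(70) | bus: BusRd
[12] P1: load  L2 | P0:I, P1:S(40) | bus: BusRd
[13] P1: load  L1 | P0:S(54), P1:S(54) | bus: BusRd,Flush
[14] P1: load  L0 | P0:S(87), P1:S(87) | bus: BusRd,Flush
[15] P0: load  L1 | P0:S(54), P1:S(54) | bus: none
[16] P1: load  L0 | P0:S(87), P1:S(87) | bus: none
[17] P0: store L3 := 25 | P0:M(25), P1:I | bus: BusRdX
[18] P1: store L3 := 98 | P0:I, P1:M(98) | bus: BusRdX,Flush
[19] P0: load  L1 | P0:S(54), P1:S(54) | bus: none
[20] P0: store L1 := 99 | P0:M(99), P1:I | bus: BusRdX
[21] P0: store L0 := 82 | P0:M(82), P1:I | bus: BusRdX
[22] P0: load  L1 | P0:M(99), P1:I | bus: none
[23] P0: store L1 := 55 | P0:M(55), P1:I | bus: none
[24] P1: store L1 := 30 | P0:I, P1:M(30) | bus: BusRdX,Flush
[25] P1: store L1 := 74 | P0:I, P1:M(74) | bus: none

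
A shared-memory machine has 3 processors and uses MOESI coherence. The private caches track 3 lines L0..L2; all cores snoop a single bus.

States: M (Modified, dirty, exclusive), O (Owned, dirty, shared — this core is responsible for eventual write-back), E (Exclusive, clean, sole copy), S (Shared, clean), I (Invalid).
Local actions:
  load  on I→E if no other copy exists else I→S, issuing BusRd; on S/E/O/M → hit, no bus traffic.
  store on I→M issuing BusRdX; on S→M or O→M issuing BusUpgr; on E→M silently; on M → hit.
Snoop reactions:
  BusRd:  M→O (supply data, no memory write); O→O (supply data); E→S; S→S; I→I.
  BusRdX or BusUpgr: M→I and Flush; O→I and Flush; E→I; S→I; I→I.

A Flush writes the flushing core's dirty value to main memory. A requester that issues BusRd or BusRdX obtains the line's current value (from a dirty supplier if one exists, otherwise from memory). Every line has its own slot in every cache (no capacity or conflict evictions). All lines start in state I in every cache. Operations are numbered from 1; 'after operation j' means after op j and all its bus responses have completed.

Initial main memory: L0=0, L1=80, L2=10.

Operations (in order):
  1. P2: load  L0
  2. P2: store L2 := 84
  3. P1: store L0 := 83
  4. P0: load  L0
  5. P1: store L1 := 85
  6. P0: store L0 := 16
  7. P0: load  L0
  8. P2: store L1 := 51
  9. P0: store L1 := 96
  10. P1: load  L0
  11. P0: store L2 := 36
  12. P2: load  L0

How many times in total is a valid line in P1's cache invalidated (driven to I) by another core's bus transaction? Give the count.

invalidations = 2

step 1: P2: load  L0  ⟶  IIE  (L0)  txn=BusRd  M[L0]=0
step 2: P2: store L2 := 84  ⟶  IIM  (L2)  txn=BusRdX  M[L2]=10
step 3: P1: store L0 := 83  ⟶  IMI  (L0)  txn=BusRdX  M[L0]=0
step 4: P0: load  L0  ⟶  SOI  (L0)  txn=BusRd  M[L0]=0
step 5: P1: store L1 := 85  ⟶  IMI  (L1)  txn=BusRdX  M[L1]=80
step 6: P0: store L0 := 16  ⟶  MII  (L0)  txn=BusUpgr+Flush  M[L0]=83
step 7: P0: load  L0  ⟶  MII  (L0)  txn=∅  M[L0]=83
step 8: P2: store L1 := 51  ⟶  IIM  (L1)  txn=BusRdX+Flush  M[L1]=85
step 9: P0: store L1 := 96  ⟶  MII  (L1)  txn=BusRdX+Flush  M[L1]=51
step 10: P1: load  L0  ⟶  OSI  (L0)  txn=BusRd  M[L0]=83
step 11: P0: store L2 := 36  ⟶  MII  (L2)  txn=BusRdX+Flush  M[L2]=84
step 12: P2: load  L0  ⟶  OSS  (L0)  txn=BusRd  M[L0]=83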